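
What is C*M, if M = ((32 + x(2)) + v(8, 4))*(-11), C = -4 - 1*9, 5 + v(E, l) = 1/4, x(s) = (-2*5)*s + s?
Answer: 5291/4 ≈ 1322.8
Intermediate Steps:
x(s) = -9*s (x(s) = -10*s + s = -9*s)
v(E, l) = -19/4 (v(E, l) = -5 + 1/4 = -19/4)
C = -13 (C = -4 - 9 = -13)
M = -407/4 (M = ((32 - 9*2) - 19/4)*(-11) = ((32 - 18) - 19/4)*(-11) = (14 - 19/4)*(-11) = (37/4)*(-11) = -407/4 ≈ -101.75)
C*M = -13*(-407/4) = 5291/4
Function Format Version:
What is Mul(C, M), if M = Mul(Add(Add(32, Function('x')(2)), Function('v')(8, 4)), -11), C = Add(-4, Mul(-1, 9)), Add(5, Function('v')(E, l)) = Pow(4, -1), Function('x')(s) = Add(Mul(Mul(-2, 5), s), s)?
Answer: Rational(5291, 4) ≈ 1322.8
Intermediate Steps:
Function('x')(s) = Mul(-9, s) (Function('x')(s) = Add(Mul(-10, s), s) = Mul(-9, s))
Function('v')(E, l) = Rational(-19, 4) (Function('v')(E, l) = Add(-5, Pow(4, -1)) = Add(-5, Rational(1, 4)) = Rational(-19, 4))
C = -13 (C = Add(-4, -9) = -13)
M = Rational(-407, 4) (M = Mul(Add(Add(32, Mul(-9, 2)), Rational(-19, 4)), -11) = Mul(Add(Add(32, -18), Rational(-19, 4)), -11) = Mul(Add(14, Rational(-19, 4)), -11) = Mul(Rational(37, 4), -11) = Rational(-407, 4) ≈ -101.75)
Mul(C, M) = Mul(-13, Rational(-407, 4)) = Rational(5291, 4)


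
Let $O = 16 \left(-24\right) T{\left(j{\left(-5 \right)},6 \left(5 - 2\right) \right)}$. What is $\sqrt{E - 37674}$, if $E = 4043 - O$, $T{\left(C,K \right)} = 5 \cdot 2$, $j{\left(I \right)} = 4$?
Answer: $31 i \sqrt{31} \approx 172.6 i$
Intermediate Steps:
$T{\left(C,K \right)} = 10$
$O = -3840$ ($O = 16 \left(-24\right) 10 = \left(-384\right) 10 = -3840$)
$E = 7883$ ($E = 4043 - -3840 = 4043 + 3840 = 7883$)
$\sqrt{E - 37674} = \sqrt{7883 - 37674} = \sqrt{-29791} = 31 i \sqrt{31}$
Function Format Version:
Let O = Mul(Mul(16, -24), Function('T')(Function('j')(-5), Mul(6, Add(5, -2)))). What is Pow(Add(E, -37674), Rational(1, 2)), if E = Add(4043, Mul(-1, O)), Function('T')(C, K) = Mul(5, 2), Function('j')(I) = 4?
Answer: Mul(31, I, Pow(31, Rational(1, 2))) ≈ Mul(172.60, I)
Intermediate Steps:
Function('T')(C, K) = 10
O = -3840 (O = Mul(Mul(16, -24), 10) = Mul(-384, 10) = -3840)
E = 7883 (E = Add(4043, Mul(-1, -3840)) = Add(4043, 3840) = 7883)
Pow(Add(E, -37674), Rational(1, 2)) = Pow(Add(7883, -37674), Rational(1, 2)) = Pow(-29791, Rational(1, 2)) = Mul(31, I, Pow(31, Rational(1, 2)))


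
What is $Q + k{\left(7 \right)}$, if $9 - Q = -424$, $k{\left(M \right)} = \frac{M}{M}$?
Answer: $434$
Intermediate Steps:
$k{\left(M \right)} = 1$
$Q = 433$ ($Q = 9 - -424 = 9 + 424 = 433$)
$Q + k{\left(7 \right)} = 433 + 1 = 434$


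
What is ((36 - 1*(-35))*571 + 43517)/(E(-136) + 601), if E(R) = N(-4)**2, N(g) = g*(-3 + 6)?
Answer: 84058/745 ≈ 112.83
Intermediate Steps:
N(g) = 3*g (N(g) = g*3 = 3*g)
E(R) = 144 (E(R) = (3*(-4))**2 = (-12)**2 = 144)
((36 - 1*(-35))*571 + 43517)/(E(-136) + 601) = ((36 - 1*(-35))*571 + 43517)/(144 + 601) = ((36 + 35)*571 + 43517)/745 = (71*571 + 43517)*(1/745) = (40541 + 43517)*(1/745) = 84058*(1/745) = 84058/745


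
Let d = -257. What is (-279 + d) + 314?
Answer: -222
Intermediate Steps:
(-279 + d) + 314 = (-279 - 257) + 314 = -536 + 314 = -222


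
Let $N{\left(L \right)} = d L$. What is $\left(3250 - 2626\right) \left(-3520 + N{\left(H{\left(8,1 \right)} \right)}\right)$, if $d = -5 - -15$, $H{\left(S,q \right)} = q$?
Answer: $-2190240$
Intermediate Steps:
$d = 10$ ($d = -5 + 15 = 10$)
$N{\left(L \right)} = 10 L$
$\left(3250 - 2626\right) \left(-3520 + N{\left(H{\left(8,1 \right)} \right)}\right) = \left(3250 - 2626\right) \left(-3520 + 10 \cdot 1\right) = 624 \left(-3520 + 10\right) = 624 \left(-3510\right) = -2190240$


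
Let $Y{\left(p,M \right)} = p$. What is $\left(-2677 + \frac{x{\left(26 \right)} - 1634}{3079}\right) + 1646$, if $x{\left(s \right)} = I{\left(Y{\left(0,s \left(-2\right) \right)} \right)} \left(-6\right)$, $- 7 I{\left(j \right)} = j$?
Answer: $- \frac{3176083}{3079} \approx -1031.5$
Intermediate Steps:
$I{\left(j \right)} = - \frac{j}{7}$
$x{\left(s \right)} = 0$ ($x{\left(s \right)} = \left(- \frac{1}{7}\right) 0 \left(-6\right) = 0 \left(-6\right) = 0$)
$\left(-2677 + \frac{x{\left(26 \right)} - 1634}{3079}\right) + 1646 = \left(-2677 + \frac{0 - 1634}{3079}\right) + 1646 = \left(-2677 - \frac{1634}{3079}\right) + 1646 = - \frac{8244117}{3079} + 1646 = - \frac{3176083}{3079}$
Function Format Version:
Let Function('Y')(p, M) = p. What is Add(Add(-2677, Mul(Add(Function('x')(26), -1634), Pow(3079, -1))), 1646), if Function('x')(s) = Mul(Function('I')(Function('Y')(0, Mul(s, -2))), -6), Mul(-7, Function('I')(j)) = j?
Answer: Rational(-3176083, 3079) ≈ -1031.5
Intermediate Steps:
Function('I')(j) = Mul(Rational(-1, 7), j)
Function('x')(s) = 0 (Function('x')(s) = Mul(Mul(Rational(-1, 7), 0), -6) = Mul(0, -6) = 0)
Add(Add(-2677, Mul(Add(Function('x')(26), -1634), Pow(3079, -1))), 1646) = Add(Add(-2677, Mul(Add(0, -1634), Pow(3079, -1))), 1646) = Add(Add(-2677, Mul(-1634, Rational(1, 3079))), 1646) = Add(Add(-2677, Rational(-1634, 3079)), 1646) = Add(Rational(-8244117, 3079), 1646) = Rational(-3176083, 3079)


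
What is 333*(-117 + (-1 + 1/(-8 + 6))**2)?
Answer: -152847/4 ≈ -38212.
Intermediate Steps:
333*(-117 + (-1 + 1/(-8 + 6))**2) = 333*(-117 + (-1 + 1/(-2))**2) = 333*(-117 + (-1 - 1/2)**2) = 333*(-117 + (-3/2)**2) = 333*(-117 + 9/4) = 333*(-459/4) = -152847/4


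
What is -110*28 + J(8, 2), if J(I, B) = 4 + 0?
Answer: -3076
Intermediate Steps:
J(I, B) = 4
-110*28 + J(8, 2) = -110*28 + 4 = -3080 + 4 = -3076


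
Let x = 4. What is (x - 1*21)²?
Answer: 289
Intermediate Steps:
(x - 1*21)² = (4 - 1*21)² = (4 - 21)² = (-17)² = 289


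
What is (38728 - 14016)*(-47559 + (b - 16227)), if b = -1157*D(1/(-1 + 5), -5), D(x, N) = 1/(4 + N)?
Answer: -1547687848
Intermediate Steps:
b = 1157 (b = -1157/(4 - 5) = -1157/(-1) = -1157*(-1) = 1157)
(38728 - 14016)*(-47559 + (b - 16227)) = (38728 - 14016)*(-47559 + (1157 - 16227)) = 24712*(-47559 - 15070) = 24712*(-62629) = -1547687848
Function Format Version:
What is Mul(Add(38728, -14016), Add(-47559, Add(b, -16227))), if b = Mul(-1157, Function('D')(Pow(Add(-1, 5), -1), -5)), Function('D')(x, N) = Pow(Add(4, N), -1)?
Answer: -1547687848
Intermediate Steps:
b = 1157 (b = Mul(-1157, Pow(Add(4, -5), -1)) = Mul(-1157, Pow(-1, -1)) = Mul(-1157, -1) = 1157)
Mul(Add(38728, -14016), Add(-47559, Add(b, -16227))) = Mul(Add(38728, -14016), Add(-47559, Add(1157, -16227))) = Mul(24712, Add(-47559, -15070)) = Mul(24712, -62629) = -1547687848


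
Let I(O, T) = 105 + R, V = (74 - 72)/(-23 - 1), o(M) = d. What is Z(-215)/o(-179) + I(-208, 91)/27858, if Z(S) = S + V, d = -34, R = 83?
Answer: 3998789/631448 ≈ 6.3327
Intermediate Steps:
o(M) = -34
V = -1/12 (V = 2/(-24) = 2*(-1/24) = -1/12 ≈ -0.083333)
I(O, T) = 188 (I(O, T) = 105 + 83 = 188)
Z(S) = -1/12 + S (Z(S) = S - 1/12 = -1/12 + S)
Z(-215)/o(-179) + I(-208, 91)/27858 = (-1/12 - 215)/(-34) + 188/27858 = -2581/12*(-1/34) + 188*(1/27858) = 2581/408 + 94/13929 = 3998789/631448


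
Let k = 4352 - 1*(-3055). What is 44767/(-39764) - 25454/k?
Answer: -1343742025/294531948 ≈ -4.5623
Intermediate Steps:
k = 7407 (k = 4352 + 3055 = 7407)
44767/(-39764) - 25454/k = 44767/(-39764) - 25454/7407 = 44767*(-1/39764) - 25454*1/7407 = -44767/39764 - 25454/7407 = -1343742025/294531948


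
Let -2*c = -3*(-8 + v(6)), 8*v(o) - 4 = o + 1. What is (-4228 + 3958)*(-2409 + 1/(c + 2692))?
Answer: 27911898270/42913 ≈ 6.5043e+5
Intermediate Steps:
v(o) = 5/8 + o/8 (v(o) = ½ + (o + 1)/8 = ½ + (1 + o)/8 = ½ + (⅛ + o/8) = 5/8 + o/8)
c = -159/16 (c = -(-3)*(-8 + (5/8 + (⅛)*6))/2 = -(-3)*(-8 + (5/8 + ¾))/2 = -(-3)*(-8 + 11/8)/2 = -(-3)*(-53)/(2*8) = -½*159/8 = -159/16 ≈ -9.9375)
(-4228 + 3958)*(-2409 + 1/(c + 2692)) = (-4228 + 3958)*(-2409 + 1/(-159/16 + 2692)) = -270*(-2409 + 1/(42913/16)) = -270*(-2409 + 16/42913) = -270*(-103377401/42913) = 27911898270/42913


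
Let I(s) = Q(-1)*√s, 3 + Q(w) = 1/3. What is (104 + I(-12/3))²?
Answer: 97088/9 - 3328*I/3 ≈ 10788.0 - 1109.3*I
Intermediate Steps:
Q(w) = -8/3 (Q(w) = -3 + 1/3 = -3 + ⅓ = -8/3)
I(s) = -8*√s/3
(104 + I(-12/3))² = (104 - 8*2*I/3)² = (104 - 16*I/3)²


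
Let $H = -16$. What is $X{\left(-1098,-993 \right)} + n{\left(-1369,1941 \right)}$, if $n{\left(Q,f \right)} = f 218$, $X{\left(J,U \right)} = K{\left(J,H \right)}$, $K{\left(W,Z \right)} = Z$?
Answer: $423122$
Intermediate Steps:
$X{\left(J,U \right)} = -16$
$n{\left(Q,f \right)} = 218 f$
$X{\left(-1098,-993 \right)} + n{\left(-1369,1941 \right)} = -16 + 218 \cdot 1941 = -16 + 423138 = 423122$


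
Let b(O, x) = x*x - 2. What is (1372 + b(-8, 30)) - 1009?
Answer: 1261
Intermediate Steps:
b(O, x) = -2 + x² (b(O, x) = x² - 2 = -2 + x²)
(1372 + b(-8, 30)) - 1009 = (1372 + (-2 + 30²)) - 1009 = (1372 + (-2 + 900)) - 1009 = (1372 + 898) - 1009 = 2270 - 1009 = 1261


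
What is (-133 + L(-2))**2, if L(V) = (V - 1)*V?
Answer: 16129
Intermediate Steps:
L(V) = V*(-1 + V) (L(V) = (-1 + V)*V = V*(-1 + V))
(-133 + L(-2))**2 = (-133 - 2*(-1 - 2))**2 = (-133 - 2*(-3))**2 = (-133 + 6)**2 = (-127)**2 = 16129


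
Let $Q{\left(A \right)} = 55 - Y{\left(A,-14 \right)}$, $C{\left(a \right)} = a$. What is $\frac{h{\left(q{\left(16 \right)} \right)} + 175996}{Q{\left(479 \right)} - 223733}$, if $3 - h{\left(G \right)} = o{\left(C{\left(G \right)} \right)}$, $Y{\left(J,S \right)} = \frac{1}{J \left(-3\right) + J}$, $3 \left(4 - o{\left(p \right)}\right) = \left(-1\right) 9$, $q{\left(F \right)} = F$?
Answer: $- \frac{56200112}{71427841} \approx -0.78681$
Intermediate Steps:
$o{\left(p \right)} = 7$ ($o{\left(p \right)} = 4 - \frac{\left(-1\right) 9}{3} = 4 - -3 = 4 + 3 = 7$)
$Y{\left(J,S \right)} = - \frac{1}{2 J}$ ($Y{\left(J,S \right)} = \frac{1}{- 3 J + J} = \frac{1}{\left(-2\right) J} = - \frac{1}{2 J}$)
$h{\left(G \right)} = -4$ ($h{\left(G \right)} = 3 - 7 = -4$)
$Q{\left(A \right)} = 55 + \frac{1}{2 A}$ ($Q{\left(A \right)} = 55 - - \frac{1}{2 A} = 55 + \frac{1}{2 A}$)
$\frac{h{\left(q{\left(16 \right)} \right)} + 175996}{Q{\left(479 \right)} - 223733} = \frac{-4 + 175996}{\left(55 + \frac{1}{2 \cdot 479}\right) - 223733} = \frac{175992}{\left(55 + \frac{1}{2} \cdot \frac{1}{479}\right) - 223733} = \frac{175992}{\left(55 + \frac{1}{958}\right) - 223733} = \frac{175992}{\frac{52691}{958} - 223733} = \frac{175992}{- \frac{214283523}{958}} = 175992 \left(- \frac{958}{214283523}\right) = - \frac{56200112}{71427841}$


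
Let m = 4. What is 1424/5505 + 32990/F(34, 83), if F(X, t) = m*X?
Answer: 90901807/374340 ≈ 242.83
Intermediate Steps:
F(X, t) = 4*X
1424/5505 + 32990/F(34, 83) = 1424/5505 + 32990/((4*34)) = 1424*(1/5505) + 32990/136 = 1424/5505 + 32990*(1/136) = 1424/5505 + 16495/68 = 90901807/374340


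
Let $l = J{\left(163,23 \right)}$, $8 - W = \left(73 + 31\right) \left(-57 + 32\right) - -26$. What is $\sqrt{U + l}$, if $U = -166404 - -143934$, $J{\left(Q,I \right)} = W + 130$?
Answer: $i \sqrt{19758} \approx 140.56 i$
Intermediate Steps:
$W = 2582$ ($W = 8 - \left(\left(73 + 31\right) \left(-57 + 32\right) - -26\right) = 8 - \left(104 \left(-25\right) + 26\right) = 8 - \left(-2600 + 26\right) = 8 - -2574 = 8 + 2574 = 2582$)
$J{\left(Q,I \right)} = 2712$ ($J{\left(Q,I \right)} = 2582 + 130 = 2712$)
$l = 2712$
$U = -22470$ ($U = -166404 + 143934 = -22470$)
$\sqrt{U + l} = \sqrt{-22470 + 2712} = \sqrt{-19758} = i \sqrt{19758}$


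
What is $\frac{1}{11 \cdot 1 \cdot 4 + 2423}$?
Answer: $\frac{1}{2467} \approx 0.00040535$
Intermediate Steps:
$\frac{1}{11 \cdot 1 \cdot 4 + 2423} = \frac{1}{11 \cdot 4 + 2423} = \frac{1}{44 + 2423} = \frac{1}{2467}$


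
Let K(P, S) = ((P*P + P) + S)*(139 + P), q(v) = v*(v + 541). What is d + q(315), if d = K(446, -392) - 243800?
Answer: 116423290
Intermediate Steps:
q(v) = v*(541 + v)
K(P, S) = (139 + P)*(P + S + P²) (K(P, S) = ((P² + P) + S)*(139 + P) = ((P + P²) + S)*(139 + P) = (P + S + P²)*(139 + P) = (139 + P)*(P + S + P²))
d = 116153650 (d = (446³ + 139*446 + 139*(-392) + 140*446² + 446*(-392)) - 243800 = (88716536 + 61994 - 54488 + 140*198916 - 174832) - 243800 = (88716536 + 61994 - 54488 + 27848240 - 174832) - 243800 = 116397450 - 243800 = 116153650)
d + q(315) = 116153650 + 315*(541 + 315) = 116153650 + 315*856 = 116153650 + 269640 = 116423290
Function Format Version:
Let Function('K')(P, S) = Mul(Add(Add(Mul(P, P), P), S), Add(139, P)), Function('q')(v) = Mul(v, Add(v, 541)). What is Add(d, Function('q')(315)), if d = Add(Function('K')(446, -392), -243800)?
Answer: 116423290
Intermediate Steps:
Function('q')(v) = Mul(v, Add(541, v))
Function('K')(P, S) = Mul(Add(139, P), Add(P, S, Pow(P, 2))) (Function('K')(P, S) = Mul(Add(Add(Pow(P, 2), P), S), Add(139, P)) = Mul(Add(Add(P, Pow(P, 2)), S), Add(139, P)) = Mul(Add(P, S, Pow(P, 2)), Add(139, P)) = Mul(Add(139, P), Add(P, S, Pow(P, 2))))
d = 116153650 (d = Add(Add(Pow(446, 3), Mul(139, 446), Mul(139, -392), Mul(140, Pow(446, 2)), Mul(446, -392)), -243800) = Add(Add(88716536, 61994, -54488, Mul(140, 198916), -174832), -243800) = Add(Add(88716536, 61994, -54488, 27848240, -174832), -243800) = Add(116397450, -243800) = 116153650)
Add(d, Function('q')(315)) = Add(116153650, Mul(315, Add(541, 315))) = Add(116153650, Mul(315, 856)) = Add(116153650, 269640) = 116423290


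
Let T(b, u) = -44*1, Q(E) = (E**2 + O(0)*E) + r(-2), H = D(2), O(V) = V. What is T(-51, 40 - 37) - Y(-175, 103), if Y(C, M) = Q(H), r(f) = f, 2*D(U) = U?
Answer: -43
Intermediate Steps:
D(U) = U/2
H = 1 (H = (1/2)*2 = 1)
Q(E) = -2 + E**2 (Q(E) = (E**2 + 0*E) - 2 = (E**2 + 0) - 2 = E**2 - 2 = -2 + E**2)
Y(C, M) = -1 (Y(C, M) = -2 + 1**2 = -2 + 1 = -1)
T(b, u) = -44
T(-51, 40 - 37) - Y(-175, 103) = -44 - 1*(-1) = -44 + 1 = -43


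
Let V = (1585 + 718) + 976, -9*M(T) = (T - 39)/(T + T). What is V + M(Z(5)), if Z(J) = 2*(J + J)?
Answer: 1180459/360 ≈ 3279.1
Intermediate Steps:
Z(J) = 4*J (Z(J) = 2*(2*J) = 4*J)
M(T) = -(-39 + T)/(18*T) (M(T) = -(T - 39)/(9*(T + T)) = -(-39 + T)/(9*(2*T)) = -(-39 + T)*1/(2*T)/9 = -(-39 + T)/(18*T))
V = 3279 (V = 2303 + 976 = 3279)
V + M(Z(5)) = 3279 + (39 - 4*5)/(18*((4*5))) = 3279 + (1/18)*(39 - 1*20)/20 = 3279 + (1/18)*(1/20)*(39 - 20) = 3279 + (1/18)*(1/20)*19 = 3279 + 19/360 = 1180459/360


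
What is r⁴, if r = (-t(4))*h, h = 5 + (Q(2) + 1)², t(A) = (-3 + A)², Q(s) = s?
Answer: 38416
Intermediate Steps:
h = 14 (h = 5 + (2 + 1)² = 5 + 3² = 5 + 9 = 14)
r = -14 (r = -(-3 + 4)²*14 = -1*1²*14 = -1*1*14 = -1*14 = -14)
r⁴ = (-14)⁴ = 38416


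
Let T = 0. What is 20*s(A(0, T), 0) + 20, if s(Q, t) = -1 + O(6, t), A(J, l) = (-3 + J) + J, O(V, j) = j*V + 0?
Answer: 0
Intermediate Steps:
O(V, j) = V*j (O(V, j) = V*j + 0 = V*j)
A(J, l) = -3 + 2*J
s(Q, t) = -1 + 6*t
20*s(A(0, T), 0) + 20 = 20*(-1 + 6*0) + 20 = 20*(-1 + 0) + 20 = 20*(-1) + 20 = -20 + 20 = 0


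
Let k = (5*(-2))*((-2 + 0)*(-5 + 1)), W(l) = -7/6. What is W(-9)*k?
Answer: 280/3 ≈ 93.333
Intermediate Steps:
W(l) = -7/6 (W(l) = -7*1/6 = -7/6)
k = -80 (k = -(-20)*(-4) = -10*8 = -80)
W(-9)*k = -7/6*(-80) = 280/3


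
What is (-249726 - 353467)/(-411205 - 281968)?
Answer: 603193/693173 ≈ 0.87019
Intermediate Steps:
(-249726 - 353467)/(-411205 - 281968) = -603193/(-693173) = -603193*(-1/693173) = 603193/693173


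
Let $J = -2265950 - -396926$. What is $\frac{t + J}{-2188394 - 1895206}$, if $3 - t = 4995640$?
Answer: $\frac{6864661}{4083600} \approx 1.681$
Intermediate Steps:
$t = -4995637$ ($t = 3 - 4995640 = -4995637$)
$J = -1869024$ ($J = -2265950 + 396926 = -1869024$)
$\frac{t + J}{-2188394 - 1895206} = \frac{-4995637 - 1869024}{-2188394 - 1895206} = - \frac{6864661}{-4083600} = \left(-6864661\right) \left(- \frac{1}{4083600}\right) = \frac{6864661}{4083600}$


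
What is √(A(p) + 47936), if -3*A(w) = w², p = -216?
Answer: 8*√506 ≈ 179.96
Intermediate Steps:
A(w) = -w²/3
√(A(p) + 47936) = √(-⅓*(-216)² + 47936) = √(-⅓*46656 + 47936) = √(-15552 + 47936) = √32384 = 8*√506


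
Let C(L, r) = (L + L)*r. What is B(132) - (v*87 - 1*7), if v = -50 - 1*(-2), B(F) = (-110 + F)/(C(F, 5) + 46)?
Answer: 2857000/683 ≈ 4183.0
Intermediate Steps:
C(L, r) = 2*L*r (C(L, r) = (2*L)*r = 2*L*r)
B(F) = (-110 + F)/(46 + 10*F) (B(F) = (-110 + F)/(2*F*5 + 46) = (-110 + F)/(10*F + 46) = (-110 + F)/(46 + 10*F))
v = -48 (v = -50 + 2 = -48)
B(132) - (v*87 - 1*7) = (-110 + 132)/(2*(23 + 5*132)) - (-48*87 - 1*7) = (1/2)*22/(23 + 660) - (-4176 - 7) = (1/2)*22/683 - 1*(-4183) = (1/2)*(1/683)*22 + 4183 = 11/683 + 4183 = 2857000/683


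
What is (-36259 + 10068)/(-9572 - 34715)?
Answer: 26191/44287 ≈ 0.59139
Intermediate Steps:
(-36259 + 10068)/(-9572 - 34715) = -26191/(-44287) = -26191*(-1/44287) = 26191/44287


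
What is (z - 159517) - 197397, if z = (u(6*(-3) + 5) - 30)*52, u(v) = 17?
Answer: -357590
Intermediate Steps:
z = -676 (z = (17 - 30)*52 = -13*52 = -676)
(z - 159517) - 197397 = (-676 - 159517) - 197397 = -160193 - 197397 = -357590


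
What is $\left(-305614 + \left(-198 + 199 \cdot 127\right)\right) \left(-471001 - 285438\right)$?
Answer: $212210640621$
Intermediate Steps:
$\left(-305614 + \left(-198 + 199 \cdot 127\right)\right) \left(-471001 - 285438\right) = \left(-305614 + \left(-198 + 25273\right)\right) \left(-756439\right) = \left(-305614 + 25075\right) \left(-756439\right) = \left(-280539\right) \left(-756439\right) = 212210640621$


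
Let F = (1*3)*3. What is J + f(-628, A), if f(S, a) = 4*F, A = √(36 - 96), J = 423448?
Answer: 423484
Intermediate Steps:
A = 2*I*√15 (A = √(-60) = 2*I*√15 ≈ 7.746*I)
F = 9 (F = 3*3 = 9)
f(S, a) = 36 (f(S, a) = 4*9 = 36)
J + f(-628, A) = 423448 + 36 = 423484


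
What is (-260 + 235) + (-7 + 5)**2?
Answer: -21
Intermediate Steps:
(-260 + 235) + (-7 + 5)**2 = -25 + (-2)**2 = -25 + 4 = -21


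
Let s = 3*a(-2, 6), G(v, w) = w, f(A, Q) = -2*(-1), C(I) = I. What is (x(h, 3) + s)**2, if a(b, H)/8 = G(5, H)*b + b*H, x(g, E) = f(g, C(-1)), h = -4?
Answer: 329476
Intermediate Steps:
f(A, Q) = 2
x(g, E) = 2
a(b, H) = 16*H*b (a(b, H) = 8*(H*b + b*H) = 8*(H*b + H*b) = 8*(2*H*b) = 16*H*b)
s = -576 (s = 3*(16*6*(-2)) = 3*(-192) = -576)
(x(h, 3) + s)**2 = (2 - 576)**2 = (-574)**2 = 329476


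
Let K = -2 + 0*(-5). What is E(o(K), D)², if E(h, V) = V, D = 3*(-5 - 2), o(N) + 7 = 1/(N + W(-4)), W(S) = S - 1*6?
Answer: 441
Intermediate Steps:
W(S) = -6 + S (W(S) = S - 6 = -6 + S)
K = -2 (K = -2 + 0 = -2)
o(N) = -7 + 1/(-10 + N) (o(N) = -7 + 1/(N + (-6 - 4)) = -7 + 1/(N - 10) = -7 + 1/(-10 + N))
D = -21 (D = 3*(-7) = -21)
E(o(K), D)² = (-21)² = 441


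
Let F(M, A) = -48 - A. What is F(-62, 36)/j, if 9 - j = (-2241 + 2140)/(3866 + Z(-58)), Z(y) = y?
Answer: -319872/34373 ≈ -9.3059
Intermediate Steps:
j = 34373/3808 (j = 9 - (-2241 + 2140)/(3866 - 58) = 9 - (-101)/3808 = 9 - 1*(-101/3808) = 9 + 101/3808 = 34373/3808 ≈ 9.0265)
F(-62, 36)/j = (-48 - 1*36)/(34373/3808) = (-48 - 36)*(3808/34373) = -84*3808/34373 = -319872/34373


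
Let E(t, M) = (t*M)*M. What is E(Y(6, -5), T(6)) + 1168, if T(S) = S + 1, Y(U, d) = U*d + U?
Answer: -8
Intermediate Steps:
Y(U, d) = U + U*d
T(S) = 1 + S
E(t, M) = t*M² (E(t, M) = (M*t)*M = t*M²)
E(Y(6, -5), T(6)) + 1168 = (6*(1 - 5))*(1 + 6)² + 1168 = (6*(-4))*7² + 1168 = -24*49 + 1168 = -1176 + 1168 = -8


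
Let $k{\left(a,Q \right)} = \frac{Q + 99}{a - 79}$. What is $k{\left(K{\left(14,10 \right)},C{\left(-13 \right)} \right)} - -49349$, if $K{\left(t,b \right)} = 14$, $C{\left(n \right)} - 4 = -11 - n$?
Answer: $\frac{641516}{13} \approx 49347.0$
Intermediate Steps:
$C{\left(n \right)} = -7 - n$ ($C{\left(n \right)} = 4 - \left(11 + n\right) = -7 - n$)
$k{\left(a,Q \right)} = \frac{99 + Q}{-79 + a}$
$k{\left(K{\left(14,10 \right)},C{\left(-13 \right)} \right)} - -49349 = \frac{99 - -6}{-79 + 14} - -49349 = \frac{99 + \left(-7 + 13\right)}{-65} + 49349 = - \frac{99 + 6}{65} + 49349 = \left(- \frac{1}{65}\right) 105 + 49349 = - \frac{21}{13} + 49349 = \frac{641516}{13}$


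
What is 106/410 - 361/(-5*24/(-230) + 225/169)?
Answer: -287275676/1476615 ≈ -194.55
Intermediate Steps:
106/410 - 361/(-5*24/(-230) + 225/169) = 106*(1/410) - 361/(-120*(-1/230) + 225*(1/169)) = 53/205 - 361/(12/23 + 225/169) = 53/205 - 361/7203/3887 = 53/205 - 361*3887/7203 = 53/205 - 1403207/7203 = -287275676/1476615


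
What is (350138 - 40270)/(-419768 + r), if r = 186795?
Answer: -23836/17921 ≈ -1.3301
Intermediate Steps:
(350138 - 40270)/(-419768 + r) = (350138 - 40270)/(-419768 + 186795) = 309868/(-232973) = 309868*(-1/232973) = -23836/17921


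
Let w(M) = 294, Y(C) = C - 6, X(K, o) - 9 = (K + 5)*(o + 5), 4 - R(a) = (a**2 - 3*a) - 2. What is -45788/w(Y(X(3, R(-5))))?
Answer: -22894/147 ≈ -155.74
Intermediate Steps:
R(a) = 6 - a**2 + 3*a (R(a) = 4 - ((a**2 - 3*a) - 2) = 4 - (-2 + a**2 - 3*a) = 4 + (2 - a**2 + 3*a) = 6 - a**2 + 3*a)
X(K, o) = 9 + (5 + K)*(5 + o) (X(K, o) = 9 + (K + 5)*(o + 5) = 9 + (5 + K)*(5 + o))
Y(C) = -6 + C
-45788/w(Y(X(3, R(-5)))) = -45788/294 = -45788*1/294 = -22894/147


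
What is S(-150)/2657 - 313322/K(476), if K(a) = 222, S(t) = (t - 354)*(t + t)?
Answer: -399465077/294927 ≈ -1354.5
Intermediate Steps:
S(t) = 2*t*(-354 + t) (S(t) = (-354 + t)*(2*t) = 2*t*(-354 + t))
S(-150)/2657 - 313322/K(476) = (2*(-150)*(-354 - 150))/2657 - 313322/222 = (2*(-150)*(-504))*(1/2657) - 313322*1/222 = 151200*(1/2657) - 156661/111 = 151200/2657 - 156661/111 = -399465077/294927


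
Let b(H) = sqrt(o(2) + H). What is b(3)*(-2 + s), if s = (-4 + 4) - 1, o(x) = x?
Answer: -3*sqrt(5) ≈ -6.7082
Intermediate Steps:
s = -1 (s = 0 - 1 = -1)
b(H) = sqrt(2 + H)
b(3)*(-2 + s) = sqrt(2 + 3)*(-2 - 1) = sqrt(5)*(-3) = -3*sqrt(5)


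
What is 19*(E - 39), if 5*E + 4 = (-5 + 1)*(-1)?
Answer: -741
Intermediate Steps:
E = 0 (E = -⅘ + ((-5 + 1)*(-1))/5 = -⅘ + (-4*(-1))/5 = -⅘ + (⅕)*4 = -⅘ + ⅘ = 0)
19*(E - 39) = 19*(0 - 39) = 19*(-39) = -741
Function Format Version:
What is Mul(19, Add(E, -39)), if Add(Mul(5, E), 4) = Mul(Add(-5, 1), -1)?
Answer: -741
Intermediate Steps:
E = 0 (E = Add(Rational(-4, 5), Mul(Rational(1, 5), Mul(Add(-5, 1), -1))) = Add(Rational(-4, 5), Mul(Rational(1, 5), Mul(-4, -1))) = Add(Rational(-4, 5), Mul(Rational(1, 5), 4)) = Add(Rational(-4, 5), Rational(4, 5)) = 0)
Mul(19, Add(E, -39)) = Mul(19, Add(0, -39)) = Mul(19, -39) = -741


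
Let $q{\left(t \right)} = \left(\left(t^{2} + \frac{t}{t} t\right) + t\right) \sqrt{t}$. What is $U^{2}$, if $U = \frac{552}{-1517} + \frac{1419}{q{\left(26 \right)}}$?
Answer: $\frac{8832480143265}{31710805083776} - \frac{97911 \sqrt{26}}{1794611} \approx 0.00033815$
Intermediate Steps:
$q{\left(t \right)} = \sqrt{t} \left(t^{2} + 2 t\right)$ ($q{\left(t \right)} = \left(\left(t^{2} + 1 t\right) + t\right) \sqrt{t} = \left(\left(t^{2} + t\right) + t\right) \sqrt{t} = \left(\left(t + t^{2}\right) + t\right) \sqrt{t} = \left(t^{2} + 2 t\right) \sqrt{t} = \sqrt{t} \left(t^{2} + 2 t\right)$)
$U = - \frac{552}{1517} + \frac{1419 \sqrt{26}}{18928}$ ($U = \frac{552}{-1517} + \frac{1419}{26^{\frac{3}{2}} \left(2 + 26\right)} = 552 \left(- \frac{1}{1517}\right) + \frac{1419}{26 \sqrt{26} \cdot 28} = - \frac{552}{1517} + \frac{1419}{728 \sqrt{26}} = - \frac{552}{1517} + 1419 \frac{\sqrt{26}}{18928} = - \frac{552}{1517} + \frac{1419 \sqrt{26}}{18928} \approx 0.018389$)
$U^{2} = \left(- \frac{552}{1517} + \frac{1419 \sqrt{26}}{18928}\right)^{2}$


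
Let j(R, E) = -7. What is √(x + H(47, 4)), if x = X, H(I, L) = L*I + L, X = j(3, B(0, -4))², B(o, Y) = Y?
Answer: √241 ≈ 15.524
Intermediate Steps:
X = 49 (X = (-7)² = 49)
H(I, L) = L + I*L (H(I, L) = I*L + L = L + I*L)
x = 49
√(x + H(47, 4)) = √(49 + 4*(1 + 47)) = √(49 + 4*48) = √(49 + 192) = √241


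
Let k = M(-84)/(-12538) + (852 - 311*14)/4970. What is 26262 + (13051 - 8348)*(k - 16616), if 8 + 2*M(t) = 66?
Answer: -2434045135849389/31156930 ≈ -7.8122e+7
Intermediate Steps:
M(t) = 29 (M(t) = -4 + (½)*66 = -4 + 33 = 29)
k = -22026103/31156930 (k = 29/(-12538) + (852 - 311*14)/4970 = 29*(-1/12538) + (852 - 4354)*(1/4970) = -29/12538 - 3502*1/4970 = -29/12538 - 1751/2485 = -22026103/31156930 ≈ -0.70694)
26262 + (13051 - 8348)*(k - 16616) = 26262 + (13051 - 8348)*(-22026103/31156930 - 16616) = 26262 + 4703*(-517725574983/31156930) = 26262 - 2434863379145049/31156930 = -2434045135849389/31156930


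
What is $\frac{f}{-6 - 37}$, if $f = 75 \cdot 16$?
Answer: $- \frac{1200}{43} \approx -27.907$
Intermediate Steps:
$f = 1200$
$\frac{f}{-6 - 37} = \frac{1200}{-6 - 37} = \frac{1200}{-43} = 1200 \left(- \frac{1}{43}\right) = - \frac{1200}{43}$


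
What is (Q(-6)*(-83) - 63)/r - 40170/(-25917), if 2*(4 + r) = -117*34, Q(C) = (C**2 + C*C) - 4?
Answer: 75989043/17217527 ≈ 4.4135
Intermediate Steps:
Q(C) = -4 + 2*C**2 (Q(C) = (C**2 + C**2) - 4 = 2*C**2 - 4 = -4 + 2*C**2)
r = -1993 (r = -4 + (-117*34)/2 = -4 + (1/2)*(-3978) = -4 - 1989 = -1993)
(Q(-6)*(-83) - 63)/r - 40170/(-25917) = ((-4 + 2*(-6)**2)*(-83) - 63)/(-1993) - 40170/(-25917) = ((-4 + 2*36)*(-83) - 63)*(-1/1993) - 40170*(-1/25917) = ((-4 + 72)*(-83) - 63)*(-1/1993) + 13390/8639 = (68*(-83) - 63)*(-1/1993) + 13390/8639 = (-5644 - 63)*(-1/1993) + 13390/8639 = -5707*(-1/1993) + 13390/8639 = 5707/1993 + 13390/8639 = 75989043/17217527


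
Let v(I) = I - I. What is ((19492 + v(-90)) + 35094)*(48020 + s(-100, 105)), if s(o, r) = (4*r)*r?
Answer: 5028462320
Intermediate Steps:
s(o, r) = 4*r**2
v(I) = 0
((19492 + v(-90)) + 35094)*(48020 + s(-100, 105)) = ((19492 + 0) + 35094)*(48020 + 4*105**2) = (19492 + 35094)*(48020 + 4*11025) = 54586*(48020 + 44100) = 54586*92120 = 5028462320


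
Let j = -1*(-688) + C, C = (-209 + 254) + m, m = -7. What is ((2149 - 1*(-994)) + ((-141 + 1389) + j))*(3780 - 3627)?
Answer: 782901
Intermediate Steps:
C = 38 (C = (-209 + 254) - 7 = 45 - 7 = 38)
j = 726 (j = -1*(-688) + 38 = 688 + 38 = 726)
((2149 - 1*(-994)) + ((-141 + 1389) + j))*(3780 - 3627) = ((2149 - 1*(-994)) + ((-141 + 1389) + 726))*(3780 - 3627) = ((2149 + 994) + (1248 + 726))*153 = (3143 + 1974)*153 = 5117*153 = 782901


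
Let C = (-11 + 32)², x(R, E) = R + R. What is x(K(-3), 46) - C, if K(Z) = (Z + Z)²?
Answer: -369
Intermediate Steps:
K(Z) = 4*Z² (K(Z) = (2*Z)² = 4*Z²)
x(R, E) = 2*R
C = 441 (C = 21² = 441)
x(K(-3), 46) - C = 2*(4*(-3)²) - 1*441 = 2*(4*9) - 441 = 2*36 - 441 = 72 - 441 = -369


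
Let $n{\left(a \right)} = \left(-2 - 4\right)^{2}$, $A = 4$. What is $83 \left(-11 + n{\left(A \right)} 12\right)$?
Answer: $34943$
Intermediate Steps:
$n{\left(a \right)} = 36$ ($n{\left(a \right)} = \left(-6\right)^{2} = 36$)
$83 \left(-11 + n{\left(A \right)} 12\right) = 83 \left(-11 + 36 \cdot 12\right) = 83 \left(-11 + 432\right) = 83 \cdot 421 = 34943$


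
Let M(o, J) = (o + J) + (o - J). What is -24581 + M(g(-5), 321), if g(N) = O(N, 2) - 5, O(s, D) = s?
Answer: -24601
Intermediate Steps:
g(N) = -5 + N (g(N) = N - 5 = -5 + N)
M(o, J) = 2*o (M(o, J) = (J + o) + (o - J) = 2*o)
-24581 + M(g(-5), 321) = -24581 + 2*(-5 - 5) = -24581 + 2*(-10) = -24581 - 20 = -24601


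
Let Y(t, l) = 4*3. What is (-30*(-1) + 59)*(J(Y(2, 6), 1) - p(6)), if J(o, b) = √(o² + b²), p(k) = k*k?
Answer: -3204 + 89*√145 ≈ -2132.3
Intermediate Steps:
p(k) = k²
Y(t, l) = 12
J(o, b) = √(b² + o²)
(-30*(-1) + 59)*(J(Y(2, 6), 1) - p(6)) = (-30*(-1) + 59)*(√(1² + 12²) - 1*6²) = (30 + 59)*(√(1 + 144) - 1*36) = 89*(√145 - 36) = 89*(-36 + √145) = -3204 + 89*√145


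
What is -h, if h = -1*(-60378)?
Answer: -60378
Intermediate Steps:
h = 60378
-h = -1*60378 = -60378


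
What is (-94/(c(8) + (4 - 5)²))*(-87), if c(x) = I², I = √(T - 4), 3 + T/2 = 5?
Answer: 8178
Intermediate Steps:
T = 4 (T = -6 + 2*5 = -6 + 10 = 4)
I = 0 (I = √(4 - 4) = √0 = 0)
c(x) = 0 (c(x) = 0² = 0)
(-94/(c(8) + (4 - 5)²))*(-87) = (-94/(0 + (4 - 5)²))*(-87) = (-94/(0 + (-1)²))*(-87) = (-94/(0 + 1))*(-87) = (-94/1)*(-87) = (1*(-94))*(-87) = -94*(-87) = 8178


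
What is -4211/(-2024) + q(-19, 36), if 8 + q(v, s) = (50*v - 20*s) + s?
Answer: -3319197/2024 ≈ -1639.9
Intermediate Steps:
q(v, s) = -8 - 19*s + 50*v (q(v, s) = -8 + ((50*v - 20*s) + s) = -8 + ((-20*s + 50*v) + s) = -8 + (-19*s + 50*v) = -8 - 19*s + 50*v)
-4211/(-2024) + q(-19, 36) = -4211/(-2024) + (-8 - 19*36 + 50*(-19)) = -4211*(-1/2024) + (-8 - 684 - 950) = 4211/2024 - 1642 = -3319197/2024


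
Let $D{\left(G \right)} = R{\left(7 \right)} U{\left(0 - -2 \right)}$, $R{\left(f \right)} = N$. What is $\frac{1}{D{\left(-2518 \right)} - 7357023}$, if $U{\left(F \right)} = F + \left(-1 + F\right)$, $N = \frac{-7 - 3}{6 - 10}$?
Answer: $- \frac{2}{14714031} \approx -1.3592 \cdot 10^{-7}$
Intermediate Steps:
$N = \frac{5}{2}$ ($N = - \frac{10}{-4} = \left(-10\right) \left(- \frac{1}{4}\right) = \frac{5}{2} \approx 2.5$)
$R{\left(f \right)} = \frac{5}{2}$
$U{\left(F \right)} = -1 + 2 F$
$D{\left(G \right)} = \frac{15}{2}$ ($D{\left(G \right)} = \frac{5 \left(-1 + 2 \left(0 - -2\right)\right)}{2} = \frac{5 \left(-1 + 2 \left(0 + 2\right)\right)}{2} = \frac{5 \left(-1 + 2 \cdot 2\right)}{2} = \frac{5 \left(-1 + 4\right)}{2} = \frac{5}{2} \cdot 3 = \frac{15}{2}$)
$\frac{1}{D{\left(-2518 \right)} - 7357023} = \frac{1}{\frac{15}{2} - 7357023} = \frac{1}{- \frac{14714031}{2}} = - \frac{2}{14714031}$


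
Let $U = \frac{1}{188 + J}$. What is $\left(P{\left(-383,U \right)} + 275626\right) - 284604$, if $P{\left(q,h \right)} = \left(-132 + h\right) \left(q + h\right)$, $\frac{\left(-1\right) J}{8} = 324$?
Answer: $\frac{240289480909}{5779216} \approx 41578.0$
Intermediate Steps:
$J = -2592$ ($J = \left(-8\right) 324 = -2592$)
$U = - \frac{1}{2404}$ ($U = \frac{1}{188 - 2592} = \frac{1}{-2404} = - \frac{1}{2404} \approx -0.00041597$)
$P{\left(q,h \right)} = \left(-132 + h\right) \left(h + q\right)$
$\left(P{\left(-383,U \right)} + 275626\right) - 284604 = \left(\left(\left(- \frac{1}{2404}\right)^{2} - - \frac{33}{601} - -50556 - - \frac{383}{2404}\right) + 275626\right) - 284604 = \left(\left(\frac{1}{5779216} + \frac{33}{601} + 50556 + \frac{383}{2404}\right) + 275626\right) - 284604 = \left(\frac{292175282157}{5779216} + 275626\right) - 284604 = \frac{1885077471373}{5779216} - 284604 = \frac{240289480909}{5779216}$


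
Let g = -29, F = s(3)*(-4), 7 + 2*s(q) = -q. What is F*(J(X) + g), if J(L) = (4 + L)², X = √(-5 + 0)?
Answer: -360 + 160*I*√5 ≈ -360.0 + 357.77*I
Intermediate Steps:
s(q) = -7/2 - q/2 (s(q) = -7/2 + (-q)/2 = -7/2 - q/2)
X = I*√5 (X = √(-5) = I*√5 ≈ 2.2361*I)
F = 20 (F = (-7/2 - ½*3)*(-4) = (-7/2 - 3/2)*(-4) = -5*(-4) = 20)
F*(J(X) + g) = 20*((4 + I*√5)² - 29) = 20*(-29 + (4 + I*√5)²) = -580 + 20*(4 + I*√5)²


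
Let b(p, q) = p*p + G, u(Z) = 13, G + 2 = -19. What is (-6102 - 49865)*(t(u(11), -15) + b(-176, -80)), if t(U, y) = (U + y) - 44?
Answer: -1729884003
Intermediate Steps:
G = -21 (G = -2 - 19 = -21)
t(U, y) = -44 + U + y
b(p, q) = -21 + p² (b(p, q) = p*p - 21 = p² - 21 = -21 + p²)
(-6102 - 49865)*(t(u(11), -15) + b(-176, -80)) = (-6102 - 49865)*((-44 + 13 - 15) + (-21 + (-176)²)) = -55967*(-46 + (-21 + 30976)) = -55967*(-46 + 30955) = -55967*30909 = -1729884003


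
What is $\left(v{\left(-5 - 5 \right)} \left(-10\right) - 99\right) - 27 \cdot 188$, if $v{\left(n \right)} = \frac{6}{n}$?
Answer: $-5169$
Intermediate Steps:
$\left(v{\left(-5 - 5 \right)} \left(-10\right) - 99\right) - 27 \cdot 188 = \left(\frac{6}{-5 - 5} \left(-10\right) - 99\right) - 27 \cdot 188 = \left(\frac{6}{-5 - 5} \left(-10\right) - 99\right) - 5076 = \left(\frac{6}{-10} \left(-10\right) - 99\right) - 5076 = \left(6 \left(- \frac{1}{10}\right) \left(-10\right) - 99\right) - 5076 = \left(\left(- \frac{3}{5}\right) \left(-10\right) - 99\right) - 5076 = \left(6 - 99\right) - 5076 = -93 - 5076 = -5169$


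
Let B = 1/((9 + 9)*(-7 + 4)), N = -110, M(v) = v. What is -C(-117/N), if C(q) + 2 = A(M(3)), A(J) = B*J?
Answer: 37/18 ≈ 2.0556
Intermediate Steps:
B = -1/54 (B = 1/(18*(-3)) = 1/(-54) = -1/54 ≈ -0.018519)
A(J) = -J/54
C(q) = -37/18 (C(q) = -2 - 1/54*3 = -2 - 1/18 = -37/18)
-C(-117/N) = -1*(-37/18) = 37/18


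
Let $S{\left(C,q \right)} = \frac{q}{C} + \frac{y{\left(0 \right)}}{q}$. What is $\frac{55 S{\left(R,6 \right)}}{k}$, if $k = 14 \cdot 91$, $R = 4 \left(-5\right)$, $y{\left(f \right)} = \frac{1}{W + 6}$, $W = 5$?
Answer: $- \frac{47}{3822} \approx -0.012297$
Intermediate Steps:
$y{\left(f \right)} = \frac{1}{11}$ ($y{\left(f \right)} = \frac{1}{5 + 6} = \frac{1}{11}$)
$R = -20$
$k = 1274$
$S{\left(C,q \right)} = \frac{1}{11 q} + \frac{q}{C}$ ($S{\left(C,q \right)} = \frac{q}{C} + \frac{1}{11 q} = \frac{1}{11 q} + \frac{q}{C}$)
$\frac{55 S{\left(R,6 \right)}}{k} = \frac{55 \left(\frac{1}{11 \cdot 6} + \frac{6}{-20}\right)}{1274} = 55 \left(\frac{1}{11} \cdot \frac{1}{6} + 6 \left(- \frac{1}{20}\right)\right) \frac{1}{1274} = 55 \left(\frac{1}{66} - \frac{3}{10}\right) \frac{1}{1274} = 55 \left(- \frac{47}{165}\right) \frac{1}{1274} = \left(- \frac{47}{3}\right) \frac{1}{1274} = - \frac{47}{3822}$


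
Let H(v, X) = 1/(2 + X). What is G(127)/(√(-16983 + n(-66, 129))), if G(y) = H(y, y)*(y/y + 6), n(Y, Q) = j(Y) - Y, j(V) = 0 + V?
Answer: -7*I*√1887/730269 ≈ -0.00041639*I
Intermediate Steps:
j(V) = V
n(Y, Q) = 0 (n(Y, Q) = Y - Y = 0)
G(y) = 7/(2 + y) (G(y) = (y/y + 6)/(2 + y) = (1 + 6)/(2 + y) = 7/(2 + y))
G(127)/(√(-16983 + n(-66, 129))) = (7/(2 + 127))/(√(-16983 + 0)) = (7/129)/(√(-16983)) = (7*(1/129))/((3*I*√1887)) = 7*(-I*√1887/5661)/129 = -7*I*√1887/730269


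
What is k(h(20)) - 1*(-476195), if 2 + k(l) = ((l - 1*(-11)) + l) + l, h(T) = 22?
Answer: 476270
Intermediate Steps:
k(l) = 9 + 3*l (k(l) = -2 + (((l - 1*(-11)) + l) + l) = -2 + (((l + 11) + l) + l) = -2 + (((11 + l) + l) + l) = -2 + ((11 + 2*l) + l) = -2 + (11 + 3*l) = 9 + 3*l)
k(h(20)) - 1*(-476195) = (9 + 3*22) - 1*(-476195) = (9 + 66) + 476195 = 75 + 476195 = 476270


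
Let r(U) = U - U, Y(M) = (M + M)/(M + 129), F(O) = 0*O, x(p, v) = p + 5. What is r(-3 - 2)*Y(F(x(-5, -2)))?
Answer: 0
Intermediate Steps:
x(p, v) = 5 + p
F(O) = 0
Y(M) = 2*M/(129 + M) (Y(M) = (2*M)/(129 + M) = 2*M/(129 + M))
r(U) = 0
r(-3 - 2)*Y(F(x(-5, -2))) = 0*(2*0/(129 + 0)) = 0*(2*0/129) = 0*(2*0*(1/129)) = 0*0 = 0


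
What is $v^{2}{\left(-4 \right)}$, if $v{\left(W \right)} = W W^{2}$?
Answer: $4096$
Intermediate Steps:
$v{\left(W \right)} = W^{3}$
$v^{2}{\left(-4 \right)} = \left(\left(-4\right)^{3}\right)^{2} = \left(-64\right)^{2} = 4096$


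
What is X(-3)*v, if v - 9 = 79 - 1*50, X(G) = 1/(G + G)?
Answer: -19/3 ≈ -6.3333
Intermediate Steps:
X(G) = 1/(2*G)
v = 38 (v = 9 + (79 - 1*50) = 9 + (79 - 50) = 9 + 29 = 38)
X(-3)*v = ((½)/(-3))*38 = ((½)*(-⅓))*38 = -⅙*38 = -19/3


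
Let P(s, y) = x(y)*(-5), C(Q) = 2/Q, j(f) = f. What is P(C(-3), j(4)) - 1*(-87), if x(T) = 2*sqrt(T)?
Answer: 67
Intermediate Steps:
P(s, y) = -10*sqrt(y) (P(s, y) = (2*sqrt(y))*(-5) = -10*sqrt(y))
P(C(-3), j(4)) - 1*(-87) = -10*sqrt(4) - 1*(-87) = -10*2 + 87 = -20 + 87 = 67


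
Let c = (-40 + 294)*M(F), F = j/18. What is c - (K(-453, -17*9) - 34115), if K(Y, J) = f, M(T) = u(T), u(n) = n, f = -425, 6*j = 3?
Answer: 621847/18 ≈ 34547.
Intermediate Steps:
j = 1/2 (j = (1/6)*3 = 1/2 ≈ 0.50000)
F = 1/36 (F = (1/2)/18 = (1/2)*(1/18) = 1/36 ≈ 0.027778)
M(T) = T
K(Y, J) = -425
c = 127/18 (c = (-40 + 294)*(1/36) = 254*(1/36) = 127/18 ≈ 7.0556)
c - (K(-453, -17*9) - 34115) = 127/18 - (-425 - 34115) = 127/18 - 1*(-34540) = 127/18 + 34540 = 621847/18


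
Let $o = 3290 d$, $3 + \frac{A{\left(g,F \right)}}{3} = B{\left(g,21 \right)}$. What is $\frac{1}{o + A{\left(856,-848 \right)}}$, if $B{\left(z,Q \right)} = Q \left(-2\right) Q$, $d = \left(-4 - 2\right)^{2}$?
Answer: $\frac{1}{115785} \approx 8.6367 \cdot 10^{-6}$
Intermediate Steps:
$d = 36$ ($d = \left(-6\right)^{2} = 36$)
$B{\left(z,Q \right)} = - 2 Q^{2}$ ($B{\left(z,Q \right)} = - 2 Q Q = - 2 Q^{2}$)
$A{\left(g,F \right)} = -2655$ ($A{\left(g,F \right)} = -9 + 3 \left(- 2 \cdot 21^{2}\right) = -9 + 3 \left(\left(-2\right) 441\right) = -9 + 3 \left(-882\right) = -9 - 2646 = -2655$)
$o = 118440$ ($o = 3290 \cdot 36 = 118440$)
$\frac{1}{o + A{\left(856,-848 \right)}} = \frac{1}{118440 - 2655} = \frac{1}{115785}$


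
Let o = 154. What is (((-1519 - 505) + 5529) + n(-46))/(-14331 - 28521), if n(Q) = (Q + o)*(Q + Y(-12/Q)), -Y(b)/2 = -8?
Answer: -265/42852 ≈ -0.0061841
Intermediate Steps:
Y(b) = 16 (Y(b) = -2*(-8) = 16)
n(Q) = (16 + Q)*(154 + Q) (n(Q) = (Q + 154)*(Q + 16) = (154 + Q)*(16 + Q) = (16 + Q)*(154 + Q))
(((-1519 - 505) + 5529) + n(-46))/(-14331 - 28521) = (((-1519 - 505) + 5529) + (2464 + (-46)² + 170*(-46)))/(-14331 - 28521) = ((-2024 + 5529) + (2464 + 2116 - 7820))/(-42852) = (3505 - 3240)*(-1/42852) = 265*(-1/42852) = -265/42852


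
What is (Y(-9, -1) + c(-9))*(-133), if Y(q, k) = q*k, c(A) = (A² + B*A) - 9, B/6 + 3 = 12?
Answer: 53865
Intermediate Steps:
B = 54 (B = -18 + 6*12 = -18 + 72 = 54)
c(A) = -9 + A² + 54*A (c(A) = (A² + 54*A) - 9 = -9 + A² + 54*A)
Y(q, k) = k*q
(Y(-9, -1) + c(-9))*(-133) = (-1*(-9) + (-9 + (-9)² + 54*(-9)))*(-133) = (9 + (-9 + 81 - 486))*(-133) = (9 - 414)*(-133) = -405*(-133) = 53865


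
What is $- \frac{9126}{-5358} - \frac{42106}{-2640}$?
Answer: $\frac{20808049}{1178760} \approx 17.652$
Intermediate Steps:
$- \frac{9126}{-5358} - \frac{42106}{-2640} = \left(-9126\right) \left(- \frac{1}{5358}\right) - - \frac{21053}{1320} = \frac{1521}{893} + \frac{21053}{1320} = \frac{20808049}{1178760}$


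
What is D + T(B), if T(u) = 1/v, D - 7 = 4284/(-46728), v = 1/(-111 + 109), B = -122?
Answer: 6371/1298 ≈ 4.9083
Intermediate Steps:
v = -½ (v = 1/(-2) = -½ ≈ -0.50000)
D = 8967/1298 (D = 7 + 4284/(-46728) = 7 + 4284*(-1/46728) = 7 - 119/1298 = 8967/1298 ≈ 6.9083)
T(u) = -2 (T(u) = 1/(-½) = -2)
D + T(B) = 8967/1298 - 2 = 6371/1298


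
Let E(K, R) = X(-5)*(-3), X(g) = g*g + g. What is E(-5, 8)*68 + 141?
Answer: -3939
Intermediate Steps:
X(g) = g + g² (X(g) = g² + g = g + g²)
E(K, R) = -60 (E(K, R) = -5*(1 - 5)*(-3) = -5*(-4)*(-3) = 20*(-3) = -60)
E(-5, 8)*68 + 141 = -60*68 + 141 = -4080 + 141 = -3939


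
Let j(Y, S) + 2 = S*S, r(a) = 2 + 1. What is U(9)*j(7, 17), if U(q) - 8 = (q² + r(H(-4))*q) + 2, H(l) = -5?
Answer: 33866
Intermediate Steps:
r(a) = 3
U(q) = 10 + q² + 3*q (U(q) = 8 + ((q² + 3*q) + 2) = 8 + (2 + q² + 3*q) = 10 + q² + 3*q)
j(Y, S) = -2 + S² (j(Y, S) = -2 + S*S = -2 + S²)
U(9)*j(7, 17) = (10 + 9² + 3*9)*(-2 + 17²) = (10 + 81 + 27)*(-2 + 289) = 118*287 = 33866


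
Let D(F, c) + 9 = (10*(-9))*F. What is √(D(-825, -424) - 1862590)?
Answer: I*√1788349 ≈ 1337.3*I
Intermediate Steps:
D(F, c) = -9 - 90*F (D(F, c) = -9 + (10*(-9))*F = -9 - 90*F)
√(D(-825, -424) - 1862590) = √((-9 - 90*(-825)) - 1862590) = √((-9 + 74250) - 1862590) = √(74241 - 1862590) = √(-1788349) = I*√1788349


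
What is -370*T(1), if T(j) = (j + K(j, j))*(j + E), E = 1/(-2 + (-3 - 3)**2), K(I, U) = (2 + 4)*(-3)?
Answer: 6475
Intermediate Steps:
K(I, U) = -18 (K(I, U) = 6*(-3) = -18)
E = 1/34 (E = 1/(-2 + (-6)**2) = 1/(-2 + 36) = 1/34 ≈ 0.029412)
T(j) = (-18 + j)*(1/34 + j) (T(j) = (j - 18)*(j + 1/34) = (-18 + j)*(1/34 + j))
-370*T(1) = -370*(-9/17 + 1**2 - 611/34*1) = -370*(-9/17 + 1 - 611/34) = -370*(-35/2) = 6475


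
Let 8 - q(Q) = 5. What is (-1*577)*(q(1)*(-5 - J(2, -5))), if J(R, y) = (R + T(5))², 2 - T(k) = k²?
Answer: 772026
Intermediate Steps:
T(k) = 2 - k²
q(Q) = 3 (q(Q) = 8 - 1*5 = 8 - 5 = 3)
J(R, y) = (-23 + R)² (J(R, y) = (R + (2 - 1*5²))² = (R + (2 - 1*25))² = (R + (2 - 25))² = (R - 23)² = (-23 + R)²)
(-1*577)*(q(1)*(-5 - J(2, -5))) = (-1*577)*(3*(-5 - (-23 + 2)²)) = -1731*(-5 - 1*(-21)²) = -1731*(-5 - 1*441) = -1731*(-5 - 441) = -1731*(-446) = -577*(-1338) = 772026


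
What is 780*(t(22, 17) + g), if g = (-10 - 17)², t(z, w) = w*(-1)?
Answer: 555360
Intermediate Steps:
t(z, w) = -w
g = 729 (g = (-27)² = 729)
780*(t(22, 17) + g) = 780*(-1*17 + 729) = 780*(-17 + 729) = 780*712 = 555360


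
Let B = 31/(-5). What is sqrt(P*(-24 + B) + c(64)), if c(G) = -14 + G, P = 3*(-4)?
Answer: sqrt(10310)/5 ≈ 20.308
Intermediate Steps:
B = -31/5 (B = 31*(-1/5) = -31/5 ≈ -6.2000)
P = -12
sqrt(P*(-24 + B) + c(64)) = sqrt(-12*(-24 - 31/5) + (-14 + 64)) = sqrt(-12*(-151/5) + 50) = sqrt(1812/5 + 50) = sqrt(2062/5) = sqrt(10310)/5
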